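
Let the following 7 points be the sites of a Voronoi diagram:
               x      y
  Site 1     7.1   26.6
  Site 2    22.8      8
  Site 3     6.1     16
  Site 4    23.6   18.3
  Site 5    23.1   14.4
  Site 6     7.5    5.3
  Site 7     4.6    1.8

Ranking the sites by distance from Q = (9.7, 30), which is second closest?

Site 3

Squared Euclidean distances:
d²(Q, Site 1) = (9.7−7.1)² + (30−26.6)² = 6.76 + 11.56 = 18.32
d²(Q, Site 2) = (9.7−22.8)² + (30−8)² = 171.61 + 484 = 655.61
d²(Q, Site 3) = (9.7−6.1)² + (30−16)² = 12.96 + 196 = 208.96
d²(Q, Site 4) = (9.7−23.6)² + (30−18.3)² = 193.21 + 136.89 = 330.1
d²(Q, Site 5) = (9.7−23.1)² + (30−14.4)² = 179.56 + 243.36 = 422.92
d²(Q, Site 6) = (9.7−7.5)² + (30−5.3)² = 4.84 + 610.09 = 614.93
d²(Q, Site 7) = (9.7−4.6)² + (30−1.8)² = 26.01 + 795.24 = 821.25
Sorted ascending: Site 1, Site 3, Site 4, … — the second-nearest is Site 3.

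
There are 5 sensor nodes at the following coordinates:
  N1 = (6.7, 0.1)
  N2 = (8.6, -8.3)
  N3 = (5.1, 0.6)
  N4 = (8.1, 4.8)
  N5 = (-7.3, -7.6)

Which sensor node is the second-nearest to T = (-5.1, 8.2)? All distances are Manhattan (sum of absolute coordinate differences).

N3

d(T,N1) = |-5.1−6.7| + |8.2−0.1| = 11.8 + 8.1 = 19.9
d(T,N2) = |-5.1−8.6| + |8.2−(-8.3)| = 13.7 + 16.5 = 30.2
d(T,N3) = |-5.1−5.1| + |8.2−0.6| = 10.2 + 7.6 = 17.8
d(T,N4) = |-5.1−8.1| + |8.2−4.8| = 13.2 + 3.4 = 16.6
d(T,N5) = |-5.1−(-7.3)| + |8.2−(-7.6)| = 2.2 + 15.8 = 18
Sorted ascending: N4, N3, N5, … — the second-nearest is N3.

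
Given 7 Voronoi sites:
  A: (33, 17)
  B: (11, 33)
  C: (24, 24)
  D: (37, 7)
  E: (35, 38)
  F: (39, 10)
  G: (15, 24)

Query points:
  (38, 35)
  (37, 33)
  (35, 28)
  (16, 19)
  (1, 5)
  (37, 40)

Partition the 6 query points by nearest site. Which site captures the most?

E

(38, 35) — d² to each: A:349, B:733, C:317, D:785, E:18, F:626, G:650 → nearest is E
(37, 33) — d² to each: A:272, B:676, C:250, D:676, E:29, F:533, G:565 → nearest is E
(35, 28) — d² to each: A:125, B:601, C:137, D:445, E:100, F:340, G:416 → nearest is E
(16, 19) — d² to each: A:293, B:221, C:89, D:585, E:722, F:610, G:26 → nearest is G
(1, 5) — d² to each: A:1168, B:884, C:890, D:1300, E:2245, F:1469, G:557 → nearest is G
(37, 40) — d² to each: A:545, B:725, C:425, D:1089, E:8, F:904, G:740 → nearest is E
Tally — E:4, G:2. E captures the most (4).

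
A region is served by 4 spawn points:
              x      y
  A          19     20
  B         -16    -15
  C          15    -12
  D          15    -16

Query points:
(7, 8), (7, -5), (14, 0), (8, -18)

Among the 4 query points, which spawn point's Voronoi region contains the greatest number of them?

C

(7, 8) — d² to each: A:288, B:1058, C:464, D:640 → nearest is A
(7, -5) — d² to each: A:769, B:629, C:113, D:185 → nearest is C
(14, 0) — d² to each: A:425, B:1125, C:145, D:257 → nearest is C
(8, -18) — d² to each: A:1565, B:585, C:85, D:53 → nearest is D
Tally — A:1, C:2, D:1. C captures the most (2).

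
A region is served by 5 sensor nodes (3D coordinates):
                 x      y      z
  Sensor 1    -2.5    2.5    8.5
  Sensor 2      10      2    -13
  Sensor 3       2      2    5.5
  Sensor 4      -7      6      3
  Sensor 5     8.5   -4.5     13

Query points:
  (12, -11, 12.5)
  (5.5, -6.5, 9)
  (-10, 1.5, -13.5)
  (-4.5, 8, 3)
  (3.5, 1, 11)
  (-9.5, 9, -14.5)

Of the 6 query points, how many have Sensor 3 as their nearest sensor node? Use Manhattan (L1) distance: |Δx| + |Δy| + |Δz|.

1

(12, -11, 12.5) — d to each: Sensor 1:32, Sensor 2:40.5, Sensor 3:30, Sensor 4:45.5, Sensor 5:10.5 → nearest is Sensor 5
(5.5, -6.5, 9) — d to each: Sensor 1:17.5, Sensor 2:35, Sensor 3:15.5, Sensor 4:31, Sensor 5:9 → nearest is Sensor 5
(-10, 1.5, -13.5) — d to each: Sensor 1:30.5, Sensor 2:21, Sensor 3:31.5, Sensor 4:24, Sensor 5:51 → nearest is Sensor 2
(-4.5, 8, 3) — d to each: Sensor 1:13, Sensor 2:36.5, Sensor 3:15, Sensor 4:4.5, Sensor 5:35.5 → nearest is Sensor 4
(3.5, 1, 11) — d to each: Sensor 1:10, Sensor 2:31.5, Sensor 3:8, Sensor 4:23.5, Sensor 5:12.5 → nearest is Sensor 3
(-9.5, 9, -14.5) — d to each: Sensor 1:36.5, Sensor 2:28, Sensor 3:38.5, Sensor 4:23, Sensor 5:59 → nearest is Sensor 4
1 of the 6 points has Sensor 3 as nearest.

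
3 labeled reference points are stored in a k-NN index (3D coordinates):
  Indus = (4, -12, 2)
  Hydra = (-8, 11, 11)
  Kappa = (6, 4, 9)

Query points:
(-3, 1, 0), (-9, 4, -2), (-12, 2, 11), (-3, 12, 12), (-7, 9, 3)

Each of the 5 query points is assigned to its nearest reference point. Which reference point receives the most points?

Hydra

(-3, 1, 0) — d² to each: Indus:222, Hydra:246, Kappa:171 → nearest is Kappa
(-9, 4, -2) — d² to each: Indus:441, Hydra:219, Kappa:346 → nearest is Hydra
(-12, 2, 11) — d² to each: Indus:533, Hydra:97, Kappa:332 → nearest is Hydra
(-3, 12, 12) — d² to each: Indus:725, Hydra:27, Kappa:154 → nearest is Hydra
(-7, 9, 3) — d² to each: Indus:563, Hydra:69, Kappa:230 → nearest is Hydra
Tally — Hydra:4, Kappa:1. Hydra captures the most (4).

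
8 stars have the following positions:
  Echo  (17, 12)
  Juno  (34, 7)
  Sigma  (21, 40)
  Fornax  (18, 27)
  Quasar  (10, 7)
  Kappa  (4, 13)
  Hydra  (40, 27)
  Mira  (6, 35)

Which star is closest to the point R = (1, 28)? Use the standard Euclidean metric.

Squared Euclidean distances:
d²(R, Echo) = 256 + 256 = 512
d²(R, Juno) = 1089 + 441 = 1530
d²(R, Sigma) = 400 + 144 = 544
d²(R, Fornax) = 289 + 1 = 290
d²(R, Quasar) = 81 + 441 = 522
d²(R, Kappa) = 9 + 225 = 234
d²(R, Hydra) = 1521 + 1 = 1522
d²(R, Mira) = 25 + 49 = 74
Mira is nearest.

Mira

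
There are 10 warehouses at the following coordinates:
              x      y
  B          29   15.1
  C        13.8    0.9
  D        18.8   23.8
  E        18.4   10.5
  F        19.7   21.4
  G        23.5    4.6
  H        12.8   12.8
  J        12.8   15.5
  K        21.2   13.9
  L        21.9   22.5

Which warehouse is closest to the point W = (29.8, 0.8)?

Squared Euclidean distances:
|WB|² = (29.8−29)² + (0.8−15.1)² = 0.64 + 204.49 = 205.13
|WC|² = (29.8−13.8)² + (0.8−0.9)² = 256 + 0.01 = 256.01
|WD|² = (29.8−18.8)² + (0.8−23.8)² = 121 + 529 = 650
|WE|² = (29.8−18.4)² + (0.8−10.5)² = 129.96 + 94.09 = 224.05
|WF|² = (29.8−19.7)² + (0.8−21.4)² = 102.01 + 424.36 = 526.37
|WG|² = (29.8−23.5)² + (0.8−4.6)² = 39.69 + 14.44 = 54.13
|WH|² = (29.8−12.8)² + (0.8−12.8)² = 289 + 144 = 433
|WJ|² = (29.8−12.8)² + (0.8−15.5)² = 289 + 216.09 = 505.09
|WK|² = (29.8−21.2)² + (0.8−13.9)² = 73.96 + 171.61 = 245.57
|WL|² = (29.8−21.9)² + (0.8−22.5)² = 62.41 + 470.89 = 533.3
G is nearest.

G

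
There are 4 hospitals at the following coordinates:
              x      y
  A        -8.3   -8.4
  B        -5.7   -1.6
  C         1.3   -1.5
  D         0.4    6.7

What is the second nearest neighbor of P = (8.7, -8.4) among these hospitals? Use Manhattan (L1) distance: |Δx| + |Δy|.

A

d(P,A) = |8.7−(-8.3)| + |-8.4−(-8.4)| = 17 + 0 = 17
d(P,B) = |8.7−(-5.7)| + |-8.4−(-1.6)| = 14.4 + 6.8 = 21.2
d(P,C) = |8.7−1.3| + |-8.4−(-1.5)| = 7.4 + 6.9 = 14.3
d(P,D) = |8.7−0.4| + |-8.4−6.7| = 8.3 + 15.1 = 23.4
Sorted ascending: C, A, B, … — the second-nearest is A.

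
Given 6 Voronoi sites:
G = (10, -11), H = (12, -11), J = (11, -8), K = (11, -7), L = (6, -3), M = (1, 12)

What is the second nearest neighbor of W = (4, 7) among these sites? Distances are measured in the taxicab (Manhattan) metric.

d(W,G) = |4−10| + |7−(-11)| = 6 + 18 = 24
d(W,H) = |4−12| + |7−(-11)| = 8 + 18 = 26
d(W,J) = |4−11| + |7−(-8)| = 7 + 15 = 22
d(W,K) = |4−11| + |7−(-7)| = 7 + 14 = 21
d(W,L) = |4−6| + |7−(-3)| = 2 + 10 = 12
d(W,M) = |4−1| + |7−12| = 3 + 5 = 8
Sorted ascending: M, L, K, … — the second-nearest is L.

L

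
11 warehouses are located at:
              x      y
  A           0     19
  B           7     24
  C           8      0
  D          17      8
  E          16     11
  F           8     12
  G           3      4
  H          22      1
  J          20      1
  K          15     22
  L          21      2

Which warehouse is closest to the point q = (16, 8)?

Compare squared distances (the ordering matches that of the actual distances):
|qA|² = (16−0)² + (8−19)² = 256 + 121 = 377
|qB|² = (16−7)² + (8−24)² = 81 + 256 = 337
|qC|² = (16−8)² + (8−0)² = 64 + 64 = 128
|qD|² = (16−17)² + (8−8)² = 1 + 0 = 1
|qE|² = (16−16)² + (8−11)² = 0 + 9 = 9
|qF|² = (16−8)² + (8−12)² = 64 + 16 = 80
|qG|² = (16−3)² + (8−4)² = 169 + 16 = 185
|qH|² = (16−22)² + (8−1)² = 36 + 49 = 85
|qJ|² = (16−20)² + (8−1)² = 16 + 49 = 65
|qK|² = (16−15)² + (8−22)² = 1 + 196 = 197
|qL|² = (16−21)² + (8−2)² = 25 + 36 = 61
D is nearest.

D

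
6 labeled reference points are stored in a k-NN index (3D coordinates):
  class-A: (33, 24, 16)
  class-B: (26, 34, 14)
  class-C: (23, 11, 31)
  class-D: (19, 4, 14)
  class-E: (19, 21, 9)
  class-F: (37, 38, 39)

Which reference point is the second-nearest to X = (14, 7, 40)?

class-D

Squared Euclidean distances:
d²(X, class-A) = (14−33)² + (7−24)² + (40−16)² = 361 + 289 + 576 = 1226
d²(X, class-B) = (14−26)² + (7−34)² + (40−14)² = 144 + 729 + 676 = 1549
d²(X, class-C) = (14−23)² + (7−11)² + (40−31)² = 81 + 16 + 81 = 178
d²(X, class-D) = (14−19)² + (7−4)² + (40−14)² = 25 + 9 + 676 = 710
d²(X, class-E) = (14−19)² + (7−21)² + (40−9)² = 25 + 196 + 961 = 1182
d²(X, class-F) = (14−37)² + (7−38)² + (40−39)² = 529 + 961 + 1 = 1491
Sorted ascending: class-C, class-D, class-E, … — the second-nearest is class-D.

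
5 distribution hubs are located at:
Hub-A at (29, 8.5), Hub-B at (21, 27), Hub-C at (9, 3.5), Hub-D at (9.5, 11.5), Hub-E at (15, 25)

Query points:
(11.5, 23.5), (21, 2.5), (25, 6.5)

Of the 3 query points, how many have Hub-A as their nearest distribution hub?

(11.5, 23.5) — d² to each: Hub-A:531.25, Hub-B:102.5, Hub-C:406.25, Hub-D:148, Hub-E:14.5 → nearest is Hub-E
(21, 2.5) — d² to each: Hub-A:100, Hub-B:600.25, Hub-C:145, Hub-D:213.25, Hub-E:542.25 → nearest is Hub-A
(25, 6.5) — d² to each: Hub-A:20, Hub-B:436.25, Hub-C:265, Hub-D:265.25, Hub-E:442.25 → nearest is Hub-A
2 of the 3 points have Hub-A as nearest.

2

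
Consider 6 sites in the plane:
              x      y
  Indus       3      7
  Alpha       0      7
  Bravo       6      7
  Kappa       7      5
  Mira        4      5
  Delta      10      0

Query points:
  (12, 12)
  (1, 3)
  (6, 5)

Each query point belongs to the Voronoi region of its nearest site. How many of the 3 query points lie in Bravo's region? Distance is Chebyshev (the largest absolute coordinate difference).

1

(12, 12) — d to each: Indus:9, Alpha:12, Bravo:6, Kappa:7, Mira:8, Delta:12 → nearest is Bravo
(1, 3) — d to each: Indus:4, Alpha:4, Bravo:5, Kappa:6, Mira:3, Delta:9 → nearest is Mira
(6, 5) — d to each: Indus:3, Alpha:6, Bravo:2, Kappa:1, Mira:2, Delta:5 → nearest is Kappa
1 of the 3 points has Bravo as nearest.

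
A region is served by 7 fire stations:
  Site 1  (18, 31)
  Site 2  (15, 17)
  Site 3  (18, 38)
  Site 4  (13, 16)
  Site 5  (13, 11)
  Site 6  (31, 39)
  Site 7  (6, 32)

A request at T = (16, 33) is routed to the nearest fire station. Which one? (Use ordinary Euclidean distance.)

Site 1

Squared Euclidean distances:
d²(T, Site 1) = 4 + 4 = 8
d²(T, Site 2) = 1 + 256 = 257
d²(T, Site 3) = 4 + 25 = 29
d²(T, Site 4) = 9 + 289 = 298
d²(T, Site 5) = 9 + 484 = 493
d²(T, Site 6) = 225 + 36 = 261
d²(T, Site 7) = 100 + 1 = 101
The smallest is to Site 1, so T lies in the Voronoi region of Site 1.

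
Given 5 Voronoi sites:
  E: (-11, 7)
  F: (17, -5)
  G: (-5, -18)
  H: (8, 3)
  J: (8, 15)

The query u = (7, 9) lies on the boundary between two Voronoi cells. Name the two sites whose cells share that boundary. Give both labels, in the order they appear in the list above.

Squared distances from u to each site:
|uE|² = (7−(-11))² + (9−7)² = 324 + 4 = 328
|uF|² = (7−17)² + (9−(-5))² = 100 + 196 = 296
|uG|² = (7−(-5))² + (9−(-18))² = 144 + 729 = 873
|uH|² = (7−8)² + (9−3)² = 1 + 36 = 37
|uJ|² = (7−8)² + (9−15)² = 1 + 36 = 37
u is equidistant from H and J (both at squared distance 37), and every other site is strictly farther — so u lies on the H–J Voronoi edge.

H and J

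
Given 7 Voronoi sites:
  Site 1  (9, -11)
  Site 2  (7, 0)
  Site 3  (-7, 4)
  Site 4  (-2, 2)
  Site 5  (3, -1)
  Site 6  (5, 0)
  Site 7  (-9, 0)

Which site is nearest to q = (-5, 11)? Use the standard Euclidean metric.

Squared Euclidean distances:
d²(q, Site 1) = (-5−9)² + (11−(-11))² = 196 + 484 = 680
d²(q, Site 2) = (-5−7)² + (11−0)² = 144 + 121 = 265
d²(q, Site 3) = (-5−(-7))² + (11−4)² = 4 + 49 = 53
d²(q, Site 4) = (-5−(-2))² + (11−2)² = 9 + 81 = 90
d²(q, Site 5) = (-5−3)² + (11−(-1))² = 64 + 144 = 208
d²(q, Site 6) = (-5−5)² + (11−0)² = 100 + 121 = 221
d²(q, Site 7) = (-5−(-9))² + (11−0)² = 16 + 121 = 137
Site 3 is nearest.

Site 3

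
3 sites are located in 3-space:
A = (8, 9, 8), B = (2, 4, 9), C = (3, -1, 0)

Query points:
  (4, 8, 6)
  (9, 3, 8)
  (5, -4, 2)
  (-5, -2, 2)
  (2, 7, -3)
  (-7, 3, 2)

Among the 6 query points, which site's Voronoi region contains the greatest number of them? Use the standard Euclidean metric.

C

(4, 8, 6) — d² to each: A:21, B:29, C:118 → nearest is A
(9, 3, 8) — d² to each: A:37, B:51, C:116 → nearest is A
(5, -4, 2) — d² to each: A:214, B:122, C:17 → nearest is C
(-5, -2, 2) — d² to each: A:326, B:134, C:69 → nearest is C
(2, 7, -3) — d² to each: A:161, B:153, C:74 → nearest is C
(-7, 3, 2) — d² to each: A:297, B:131, C:120 → nearest is C
Tally — A:2, C:4. C captures the most (4).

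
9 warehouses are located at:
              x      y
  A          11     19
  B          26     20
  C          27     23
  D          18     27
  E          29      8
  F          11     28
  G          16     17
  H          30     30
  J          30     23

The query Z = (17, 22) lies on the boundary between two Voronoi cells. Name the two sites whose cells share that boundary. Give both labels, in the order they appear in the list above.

D and G

Squared distances from Z to each site:
|ZA|² = 36 + 9 = 45
|ZB|² = 81 + 4 = 85
|ZC|² = 100 + 1 = 101
|ZD|² = 1 + 25 = 26
|ZE|² = 144 + 196 = 340
|ZF|² = 36 + 36 = 72
|ZG|² = 1 + 25 = 26
|ZH|² = 169 + 64 = 233
|ZJ|² = 169 + 1 = 170
Z is equidistant from D and G (both at squared distance 26), and every other site is strictly farther — so Z lies on the D–G Voronoi edge.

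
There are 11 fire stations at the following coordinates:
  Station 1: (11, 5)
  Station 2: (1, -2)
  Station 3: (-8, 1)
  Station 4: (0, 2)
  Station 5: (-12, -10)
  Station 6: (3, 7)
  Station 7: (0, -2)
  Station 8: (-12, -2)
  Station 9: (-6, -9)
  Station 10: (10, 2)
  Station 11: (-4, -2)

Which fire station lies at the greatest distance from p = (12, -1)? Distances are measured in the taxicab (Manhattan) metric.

Station 5

d(p, Station 1) = 1 + 6 = 7
d(p, Station 2) = 11 + 1 = 12
d(p, Station 3) = 20 + 2 = 22
d(p, Station 4) = 12 + 3 = 15
d(p, Station 5) = 24 + 9 = 33
d(p, Station 6) = 9 + 8 = 17
d(p, Station 7) = 12 + 1 = 13
d(p, Station 8) = 24 + 1 = 25
d(p, Station 9) = 18 + 8 = 26
d(p, Station 10) = 2 + 3 = 5
d(p, Station 11) = 16 + 1 = 17
The largest is to Station 5.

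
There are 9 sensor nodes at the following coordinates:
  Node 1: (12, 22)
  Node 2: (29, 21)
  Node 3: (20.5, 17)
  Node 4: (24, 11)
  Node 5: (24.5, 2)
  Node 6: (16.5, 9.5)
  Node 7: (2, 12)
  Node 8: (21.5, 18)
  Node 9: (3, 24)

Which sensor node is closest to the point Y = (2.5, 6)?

Squared Euclidean distances:
d²(Y, Node 1) = (2.5−12)² + (6−22)² = 90.25 + 256 = 346.25
d²(Y, Node 2) = (2.5−29)² + (6−21)² = 702.25 + 225 = 927.25
d²(Y, Node 3) = (2.5−20.5)² + (6−17)² = 324 + 121 = 445
d²(Y, Node 4) = (2.5−24)² + (6−11)² = 462.25 + 25 = 487.25
d²(Y, Node 5) = (2.5−24.5)² + (6−2)² = 484 + 16 = 500
d²(Y, Node 6) = (2.5−16.5)² + (6−9.5)² = 196 + 12.25 = 208.25
d²(Y, Node 7) = (2.5−2)² + (6−12)² = 0.25 + 36 = 36.25
d²(Y, Node 8) = (2.5−21.5)² + (6−18)² = 361 + 144 = 505
d²(Y, Node 9) = (2.5−3)² + (6−24)² = 0.25 + 324 = 324.25
Node 7 is nearest.

Node 7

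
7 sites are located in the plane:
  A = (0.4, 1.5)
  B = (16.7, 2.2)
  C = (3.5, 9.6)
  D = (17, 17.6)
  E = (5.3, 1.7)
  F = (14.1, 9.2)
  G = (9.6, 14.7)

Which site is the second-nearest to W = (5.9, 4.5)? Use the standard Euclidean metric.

Compare squared distances (the ordering matches that of the actual distances):
|WA|² = 30.25 + 9 = 39.25
|WB|² = 116.64 + 5.29 = 121.93
|WC|² = 5.76 + 26.01 = 31.77
|WD|² = 123.21 + 171.61 = 294.82
|WE|² = 0.36 + 7.84 = 8.2
|WF|² = 67.24 + 22.09 = 89.33
|WG|² = 13.69 + 104.04 = 117.73
Sorted ascending: E, C, A, … — the second-nearest is C.

C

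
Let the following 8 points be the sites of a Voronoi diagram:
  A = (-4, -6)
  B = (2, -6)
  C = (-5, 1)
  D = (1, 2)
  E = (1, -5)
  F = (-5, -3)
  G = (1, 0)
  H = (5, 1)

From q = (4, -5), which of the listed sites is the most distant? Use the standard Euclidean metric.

C

Squared Euclidean distances:
|qA|² = (4−(-4))² + (-5−(-6))² = 64 + 1 = 65
|qB|² = (4−2)² + (-5−(-6))² = 4 + 1 = 5
|qC|² = (4−(-5))² + (-5−1)² = 81 + 36 = 117
|qD|² = (4−1)² + (-5−2)² = 9 + 49 = 58
|qE|² = (4−1)² + (-5−(-5))² = 9 + 0 = 9
|qF|² = (4−(-5))² + (-5−(-3))² = 81 + 4 = 85
|qG|² = (4−1)² + (-5−0)² = 9 + 25 = 34
|qH|² = (4−5)² + (-5−1)² = 1 + 36 = 37
The largest is to C.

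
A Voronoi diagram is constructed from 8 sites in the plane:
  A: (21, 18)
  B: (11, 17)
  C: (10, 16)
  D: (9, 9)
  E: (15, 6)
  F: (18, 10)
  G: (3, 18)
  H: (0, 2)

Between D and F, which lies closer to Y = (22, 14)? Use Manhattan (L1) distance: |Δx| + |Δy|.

F

d(Y,D) = |22−9| + |14−9| = 13 + 5 = 18
d(Y,F) = |22−18| + |14−10| = 4 + 4 = 8
18 > 8, so F is closer.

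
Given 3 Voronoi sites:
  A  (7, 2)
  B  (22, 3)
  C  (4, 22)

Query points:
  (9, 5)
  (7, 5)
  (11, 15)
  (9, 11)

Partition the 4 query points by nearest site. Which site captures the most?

A

(9, 5) — d² to each: A:13, B:173, C:314 → nearest is A
(7, 5) — d² to each: A:9, B:229, C:298 → nearest is A
(11, 15) — d² to each: A:185, B:265, C:98 → nearest is C
(9, 11) — d² to each: A:85, B:233, C:146 → nearest is A
Tally — A:3, C:1. A captures the most (3).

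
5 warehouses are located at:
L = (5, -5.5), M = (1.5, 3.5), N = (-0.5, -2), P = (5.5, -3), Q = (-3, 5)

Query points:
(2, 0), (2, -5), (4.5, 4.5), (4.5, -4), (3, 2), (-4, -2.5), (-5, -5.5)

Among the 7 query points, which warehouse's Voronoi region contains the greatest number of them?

N

(2, 0) — d² to each: L:39.25, M:12.5, N:10.25, P:21.25, Q:50 → nearest is N
(2, -5) — d² to each: L:9.25, M:72.5, N:15.25, P:16.25, Q:125 → nearest is L
(4.5, 4.5) — d² to each: L:100.25, M:10, N:67.25, P:57.25, Q:56.5 → nearest is M
(4.5, -4) — d² to each: L:2.5, M:65.25, N:29, P:2, Q:137.25 → nearest is P
(3, 2) — d² to each: L:60.25, M:4.5, N:28.25, P:31.25, Q:45 → nearest is M
(-4, -2.5) — d² to each: L:90, M:66.25, N:12.5, P:90.5, Q:57.25 → nearest is N
(-5, -5.5) — d² to each: L:100, M:123.25, N:32.5, P:116.5, Q:114.25 → nearest is N
Tally — L:1, M:2, N:3, P:1. N captures the most (3).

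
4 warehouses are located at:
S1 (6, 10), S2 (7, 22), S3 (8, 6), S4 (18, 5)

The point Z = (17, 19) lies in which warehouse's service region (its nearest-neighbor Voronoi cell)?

S2

Squared Euclidean distances:
|ZS1|² = (17−6)² + (19−10)² = 121 + 81 = 202
|ZS2|² = (17−7)² + (19−22)² = 100 + 9 = 109
|ZS3|² = (17−8)² + (19−6)² = 81 + 169 = 250
|ZS4|² = (17−18)² + (19−5)² = 1 + 196 = 197
The smallest is to S2, so Z lies in the Voronoi region of S2.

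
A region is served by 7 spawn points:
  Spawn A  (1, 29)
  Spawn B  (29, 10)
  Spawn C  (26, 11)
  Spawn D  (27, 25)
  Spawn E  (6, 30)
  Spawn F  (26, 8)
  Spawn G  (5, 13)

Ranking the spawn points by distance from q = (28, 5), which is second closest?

Spawn B

Squared Euclidean distances:
d²(q, Spawn A) = (28−1)² + (5−29)² = 729 + 576 = 1305
d²(q, Spawn B) = (28−29)² + (5−10)² = 1 + 25 = 26
d²(q, Spawn C) = (28−26)² + (5−11)² = 4 + 36 = 40
d²(q, Spawn D) = (28−27)² + (5−25)² = 1 + 400 = 401
d²(q, Spawn E) = (28−6)² + (5−30)² = 484 + 625 = 1109
d²(q, Spawn F) = (28−26)² + (5−8)² = 4 + 9 = 13
d²(q, Spawn G) = (28−5)² + (5−13)² = 529 + 64 = 593
Sorted ascending: Spawn F, Spawn B, Spawn C, … — the second-nearest is Spawn B.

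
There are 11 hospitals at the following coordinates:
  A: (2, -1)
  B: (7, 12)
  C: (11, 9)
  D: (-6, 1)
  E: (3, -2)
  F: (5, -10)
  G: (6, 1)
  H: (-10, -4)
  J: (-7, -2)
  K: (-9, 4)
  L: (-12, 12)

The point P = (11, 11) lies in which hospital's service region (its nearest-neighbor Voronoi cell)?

Compare squared distances (the ordering matches that of the actual distances):
|PA|² = (11−2)² + (11−(-1))² = 81 + 144 = 225
|PB|² = (11−7)² + (11−12)² = 16 + 1 = 17
|PC|² = (11−11)² + (11−9)² = 0 + 4 = 4
|PD|² = (11−(-6))² + (11−1)² = 289 + 100 = 389
|PE|² = (11−3)² + (11−(-2))² = 64 + 169 = 233
|PF|² = (11−5)² + (11−(-10))² = 36 + 441 = 477
|PG|² = (11−6)² + (11−1)² = 25 + 100 = 125
|PH|² = (11−(-10))² + (11−(-4))² = 441 + 225 = 666
|PJ|² = (11−(-7))² + (11−(-2))² = 324 + 169 = 493
|PK|² = (11−(-9))² + (11−4)² = 400 + 49 = 449
|PL|² = (11−(-12))² + (11−12)² = 529 + 1 = 530
C is nearest.

C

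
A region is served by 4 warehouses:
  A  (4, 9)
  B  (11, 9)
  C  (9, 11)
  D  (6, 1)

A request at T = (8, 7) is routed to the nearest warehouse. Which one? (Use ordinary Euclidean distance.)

B

Squared Euclidean distances:
|TA|² = (8−4)² + (7−9)² = 16 + 4 = 20
|TB|² = (8−11)² + (7−9)² = 9 + 4 = 13
|TC|² = (8−9)² + (7−11)² = 1 + 16 = 17
|TD|² = (8−6)² + (7−1)² = 4 + 36 = 40
Minimum is at B.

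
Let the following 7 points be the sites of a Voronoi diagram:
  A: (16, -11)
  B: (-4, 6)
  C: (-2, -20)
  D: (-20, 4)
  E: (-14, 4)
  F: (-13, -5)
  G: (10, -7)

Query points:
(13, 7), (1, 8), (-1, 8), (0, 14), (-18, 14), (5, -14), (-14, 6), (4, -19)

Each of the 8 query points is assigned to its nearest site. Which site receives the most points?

(13, 7) — d² to each: A:333, B:290, C:954, D:1098, E:738, F:820, G:205 → nearest is G
(1, 8) — d² to each: A:586, B:29, C:793, D:457, E:241, F:365, G:306 → nearest is B
(-1, 8) — d² to each: A:650, B:13, C:785, D:377, E:185, F:313, G:346 → nearest is B
(0, 14) — d² to each: A:881, B:80, C:1160, D:500, E:296, F:530, G:541 → nearest is B
(-18, 14) — d² to each: A:1781, B:260, C:1412, D:104, E:116, F:386, G:1225 → nearest is D
(5, -14) — d² to each: A:130, B:481, C:85, D:949, E:685, F:405, G:74 → nearest is G
(-14, 6) — d² to each: A:1189, B:100, C:820, D:40, E:4, F:122, G:745 → nearest is E
(4, -19) — d² to each: A:208, B:689, C:37, D:1105, E:853, F:485, G:180 → nearest is C
Tally — B:3, C:1, D:1, E:1, G:2. B captures the most (3).

B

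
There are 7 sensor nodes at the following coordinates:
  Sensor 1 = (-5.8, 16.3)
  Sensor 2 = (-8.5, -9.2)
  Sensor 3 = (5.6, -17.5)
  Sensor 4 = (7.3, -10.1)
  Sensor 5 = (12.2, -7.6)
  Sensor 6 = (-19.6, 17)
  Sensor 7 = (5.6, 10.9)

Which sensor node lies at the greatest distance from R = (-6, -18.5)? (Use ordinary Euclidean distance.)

Compare squared distances (the ordering matches that of the actual distances):
d²(R, Sensor 1) = (-6−(-5.8))² + (-18.5−16.3)² = 0.04 + 1211.04 = 1211.08
d²(R, Sensor 2) = (-6−(-8.5))² + (-18.5−(-9.2))² = 6.25 + 86.49 = 92.74
d²(R, Sensor 3) = (-6−5.6)² + (-18.5−(-17.5))² = 134.56 + 1 = 135.56
d²(R, Sensor 4) = (-6−7.3)² + (-18.5−(-10.1))² = 176.89 + 70.56 = 247.45
d²(R, Sensor 5) = (-6−12.2)² + (-18.5−(-7.6))² = 331.24 + 118.81 = 450.05
d²(R, Sensor 6) = (-6−(-19.6))² + (-18.5−17)² = 184.96 + 1260.25 = 1445.21
d²(R, Sensor 7) = (-6−5.6)² + (-18.5−10.9)² = 134.56 + 864.36 = 998.92
The largest is to Sensor 6.

Sensor 6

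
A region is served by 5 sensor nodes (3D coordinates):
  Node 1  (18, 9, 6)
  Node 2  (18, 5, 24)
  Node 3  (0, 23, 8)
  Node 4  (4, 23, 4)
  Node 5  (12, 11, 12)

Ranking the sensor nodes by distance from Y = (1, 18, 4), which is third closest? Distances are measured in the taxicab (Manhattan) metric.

Node 5

d(Y, Node 1) = |1−18| + |18−9| + |4−6| = 17 + 9 + 2 = 28
d(Y, Node 2) = |1−18| + |18−5| + |4−24| = 17 + 13 + 20 = 50
d(Y, Node 3) = |1−0| + |18−23| + |4−8| = 1 + 5 + 4 = 10
d(Y, Node 4) = |1−4| + |18−23| + |4−4| = 3 + 5 + 0 = 8
d(Y, Node 5) = |1−12| + |18−11| + |4−12| = 11 + 7 + 8 = 26
Sorted ascending: Node 4, Node 3, Node 5, Node 1, … — the third-nearest is Node 5.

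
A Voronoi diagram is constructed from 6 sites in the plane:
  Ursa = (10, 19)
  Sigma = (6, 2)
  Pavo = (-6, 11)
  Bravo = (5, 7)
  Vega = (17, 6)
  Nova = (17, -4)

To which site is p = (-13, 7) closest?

Pavo

Since √ is increasing, it suffices to compare squared distances:
d²(p, Ursa) = 529 + 144 = 673
d²(p, Sigma) = 361 + 25 = 386
d²(p, Pavo) = 49 + 16 = 65
d²(p, Bravo) = 324 + 0 = 324
d²(p, Vega) = 900 + 1 = 901
d²(p, Nova) = 900 + 121 = 1021
Pavo is nearest.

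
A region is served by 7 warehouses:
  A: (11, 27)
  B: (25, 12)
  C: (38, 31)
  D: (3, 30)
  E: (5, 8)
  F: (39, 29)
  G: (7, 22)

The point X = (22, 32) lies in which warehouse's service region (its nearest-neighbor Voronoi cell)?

Since √ is increasing, it suffices to compare squared distances:
|XA|² = (22−11)² + (32−27)² = 121 + 25 = 146
|XB|² = (22−25)² + (32−12)² = 9 + 400 = 409
|XC|² = (22−38)² + (32−31)² = 256 + 1 = 257
|XD|² = (22−3)² + (32−30)² = 361 + 4 = 365
|XE|² = (22−5)² + (32−8)² = 289 + 576 = 865
|XF|² = (22−39)² + (32−29)² = 289 + 9 = 298
|XG|² = (22−7)² + (32−22)² = 225 + 100 = 325
A is nearest.

A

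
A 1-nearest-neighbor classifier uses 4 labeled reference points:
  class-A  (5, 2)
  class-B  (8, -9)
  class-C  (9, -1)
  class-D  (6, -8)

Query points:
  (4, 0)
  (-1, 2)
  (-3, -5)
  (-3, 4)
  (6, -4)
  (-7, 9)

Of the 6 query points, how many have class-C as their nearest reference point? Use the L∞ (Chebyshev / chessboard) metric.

(4, 0) — d to each: class-A:2, class-B:9, class-C:5, class-D:8 → nearest is class-A
(-1, 2) — d to each: class-A:6, class-B:11, class-C:10, class-D:10 → nearest is class-A
(-3, -5) — d to each: class-A:8, class-B:11, class-C:12, class-D:9 → nearest is class-A
(-3, 4) — d to each: class-A:8, class-B:13, class-C:12, class-D:12 → nearest is class-A
(6, -4) — d to each: class-A:6, class-B:5, class-C:3, class-D:4 → nearest is class-C
(-7, 9) — d to each: class-A:12, class-B:18, class-C:16, class-D:17 → nearest is class-A
1 of the 6 points has class-C as nearest.

1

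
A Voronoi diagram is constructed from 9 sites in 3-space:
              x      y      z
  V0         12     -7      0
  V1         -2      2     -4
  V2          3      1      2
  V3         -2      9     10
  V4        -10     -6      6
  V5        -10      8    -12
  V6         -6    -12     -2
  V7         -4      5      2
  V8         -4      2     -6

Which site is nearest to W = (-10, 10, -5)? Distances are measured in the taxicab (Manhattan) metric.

V5

d(W,V0) = |-10−12| + |10−(-7)| + |-5−0| = 22 + 17 + 5 = 44
d(W,V1) = |-10−(-2)| + |10−2| + |-5−(-4)| = 8 + 8 + 1 = 17
d(W,V2) = |-10−3| + |10−1| + |-5−2| = 13 + 9 + 7 = 29
d(W,V3) = |-10−(-2)| + |10−9| + |-5−10| = 8 + 1 + 15 = 24
d(W,V4) = |-10−(-10)| + |10−(-6)| + |-5−6| = 0 + 16 + 11 = 27
d(W,V5) = |-10−(-10)| + |10−8| + |-5−(-12)| = 0 + 2 + 7 = 9
d(W,V6) = |-10−(-6)| + |10−(-12)| + |-5−(-2)| = 4 + 22 + 3 = 29
d(W,V7) = |-10−(-4)| + |10−5| + |-5−2| = 6 + 5 + 7 = 18
d(W,V8) = |-10−(-4)| + |10−2| + |-5−(-6)| = 6 + 8 + 1 = 15
The smallest is to V5, so W lies in the Voronoi region of V5.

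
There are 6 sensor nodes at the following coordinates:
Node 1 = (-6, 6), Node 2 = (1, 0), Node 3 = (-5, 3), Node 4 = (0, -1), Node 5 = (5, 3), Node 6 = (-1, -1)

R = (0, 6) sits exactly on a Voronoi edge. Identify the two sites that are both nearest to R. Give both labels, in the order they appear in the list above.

Squared distances from R to each site:
d²(R, Node 1) = (0−(-6))² + (6−6)² = 36 + 0 = 36
d²(R, Node 2) = (0−1)² + (6−0)² = 1 + 36 = 37
d²(R, Node 3) = (0−(-5))² + (6−3)² = 25 + 9 = 34
d²(R, Node 4) = (0−0)² + (6−(-1))² = 0 + 49 = 49
d²(R, Node 5) = (0−5)² + (6−3)² = 25 + 9 = 34
d²(R, Node 6) = (0−(-1))² + (6−(-1))² = 1 + 49 = 50
R is equidistant from Node 3 and Node 5 (both at squared distance 34), and every other site is strictly farther — so R lies on the Node 3–Node 5 Voronoi edge.

Node 3 and Node 5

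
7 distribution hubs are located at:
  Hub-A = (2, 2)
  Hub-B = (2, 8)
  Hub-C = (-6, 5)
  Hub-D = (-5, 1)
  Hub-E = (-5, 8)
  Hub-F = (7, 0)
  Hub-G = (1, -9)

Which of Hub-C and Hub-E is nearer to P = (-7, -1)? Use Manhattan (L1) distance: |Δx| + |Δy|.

Hub-C

d(P, Hub-C) = |-7−(-6)| + |-1−5| = 1 + 6 = 7
d(P, Hub-E) = |-7−(-5)| + |-1−8| = 2 + 9 = 11
7 < 11, so Hub-C is closer.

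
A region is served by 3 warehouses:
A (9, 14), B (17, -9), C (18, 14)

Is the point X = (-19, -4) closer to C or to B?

B

Compare squared distances:
|XC|² = (-19−18)² + (-4−14)² = 1369 + 324 = 1693
|XB|² = (-19−17)² + (-4−(-9))² = 1296 + 25 = 1321
1693 > 1321, so B is closer.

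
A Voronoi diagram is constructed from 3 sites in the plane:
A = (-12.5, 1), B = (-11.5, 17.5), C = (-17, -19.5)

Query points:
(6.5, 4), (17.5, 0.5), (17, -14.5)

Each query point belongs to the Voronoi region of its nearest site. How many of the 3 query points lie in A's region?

(6.5, 4) — d² to each: A:370, B:506.25, C:1104.5 → nearest is A
(17.5, 0.5) — d² to each: A:900.25, B:1130, C:1590.25 → nearest is A
(17, -14.5) — d² to each: A:1110.5, B:1836.25, C:1181 → nearest is A
3 of the 3 points have A as nearest.

3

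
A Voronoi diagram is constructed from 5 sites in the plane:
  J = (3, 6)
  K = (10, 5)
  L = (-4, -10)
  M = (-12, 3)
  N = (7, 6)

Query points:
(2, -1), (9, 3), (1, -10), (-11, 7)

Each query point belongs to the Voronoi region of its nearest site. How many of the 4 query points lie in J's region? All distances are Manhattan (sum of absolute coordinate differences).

1

(2, -1) — d to each: J:8, K:14, L:15, M:18, N:12 → nearest is J
(9, 3) — d to each: J:9, K:3, L:26, M:21, N:5 → nearest is K
(1, -10) — d to each: J:18, K:24, L:5, M:26, N:22 → nearest is L
(-11, 7) — d to each: J:15, K:23, L:24, M:5, N:19 → nearest is M
1 of the 4 points has J as nearest.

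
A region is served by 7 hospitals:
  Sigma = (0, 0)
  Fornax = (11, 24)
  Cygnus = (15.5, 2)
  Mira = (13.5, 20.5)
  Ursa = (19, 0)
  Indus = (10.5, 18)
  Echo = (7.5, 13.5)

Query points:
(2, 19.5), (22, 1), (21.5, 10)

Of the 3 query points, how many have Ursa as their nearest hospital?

(2, 19.5) — d² to each: Sigma:384.25, Fornax:101.25, Cygnus:488.5, Mira:133.25, Ursa:669.25, Indus:74.5, Echo:66.25 → nearest is Echo
(22, 1) — d² to each: Sigma:485, Fornax:650, Cygnus:43.25, Mira:452.5, Ursa:10, Indus:421.25, Echo:366.5 → nearest is Ursa
(21.5, 10) — d² to each: Sigma:562.25, Fornax:306.25, Cygnus:100, Mira:174.25, Ursa:106.25, Indus:185, Echo:208.25 → nearest is Cygnus
1 of the 3 points has Ursa as nearest.

1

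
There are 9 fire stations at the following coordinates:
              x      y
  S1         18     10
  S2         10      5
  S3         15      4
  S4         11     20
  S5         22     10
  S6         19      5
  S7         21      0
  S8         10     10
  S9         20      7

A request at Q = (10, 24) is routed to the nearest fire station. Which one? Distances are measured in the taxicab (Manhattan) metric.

S4

d(Q,S1) = 8 + 14 = 22
d(Q,S2) = 0 + 19 = 19
d(Q,S3) = 5 + 20 = 25
d(Q,S4) = 1 + 4 = 5
d(Q,S5) = 12 + 14 = 26
d(Q,S6) = 9 + 19 = 28
d(Q,S7) = 11 + 24 = 35
d(Q,S8) = 0 + 14 = 14
d(Q,S9) = 10 + 17 = 27
Minimum is at S4.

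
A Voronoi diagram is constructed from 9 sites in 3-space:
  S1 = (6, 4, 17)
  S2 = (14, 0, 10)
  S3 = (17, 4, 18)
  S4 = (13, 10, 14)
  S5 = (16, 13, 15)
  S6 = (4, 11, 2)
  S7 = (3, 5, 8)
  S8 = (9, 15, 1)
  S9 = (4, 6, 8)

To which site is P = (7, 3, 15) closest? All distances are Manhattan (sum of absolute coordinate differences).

S1

d(P,S1) = |7−6| + |3−4| + |15−17| = 1 + 1 + 2 = 4
d(P,S2) = |7−14| + |3−0| + |15−10| = 7 + 3 + 5 = 15
d(P,S3) = |7−17| + |3−4| + |15−18| = 10 + 1 + 3 = 14
d(P,S4) = |7−13| + |3−10| + |15−14| = 6 + 7 + 1 = 14
d(P,S5) = |7−16| + |3−13| + |15−15| = 9 + 10 + 0 = 19
d(P,S6) = |7−4| + |3−11| + |15−2| = 3 + 8 + 13 = 24
d(P,S7) = |7−3| + |3−5| + |15−8| = 4 + 2 + 7 = 13
d(P,S8) = |7−9| + |3−15| + |15−1| = 2 + 12 + 14 = 28
d(P,S9) = |7−4| + |3−6| + |15−8| = 3 + 3 + 7 = 13
Minimum is at S1.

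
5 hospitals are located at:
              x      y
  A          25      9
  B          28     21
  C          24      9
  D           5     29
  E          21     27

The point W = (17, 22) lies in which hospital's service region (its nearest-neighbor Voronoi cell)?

E

Compare squared distances (the ordering matches that of the actual distances):
|WA|² = (17−25)² + (22−9)² = 64 + 169 = 233
|WB|² = (17−28)² + (22−21)² = 121 + 1 = 122
|WC|² = (17−24)² + (22−9)² = 49 + 169 = 218
|WD|² = (17−5)² + (22−29)² = 144 + 49 = 193
|WE|² = (17−21)² + (22−27)² = 16 + 25 = 41
Minimum is at E.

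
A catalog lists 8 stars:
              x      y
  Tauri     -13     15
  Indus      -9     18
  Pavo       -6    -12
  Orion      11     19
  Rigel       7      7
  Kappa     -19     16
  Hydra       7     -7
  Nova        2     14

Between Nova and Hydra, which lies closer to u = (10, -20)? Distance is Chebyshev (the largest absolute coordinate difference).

d(u, Nova) = max(8, 34) = 34
d(u, Hydra) = max(3, 13) = 13
34 > 13, so Hydra is closer.

Hydra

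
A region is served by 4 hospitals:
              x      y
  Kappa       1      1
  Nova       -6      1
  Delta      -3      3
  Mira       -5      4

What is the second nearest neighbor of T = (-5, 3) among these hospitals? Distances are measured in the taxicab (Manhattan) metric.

d(T, Kappa) = 6 + 2 = 8
d(T, Nova) = 1 + 2 = 3
d(T, Delta) = 2 + 0 = 2
d(T, Mira) = 0 + 1 = 1
Sorted ascending: Mira, Delta, Nova, … — the second-nearest is Delta.

Delta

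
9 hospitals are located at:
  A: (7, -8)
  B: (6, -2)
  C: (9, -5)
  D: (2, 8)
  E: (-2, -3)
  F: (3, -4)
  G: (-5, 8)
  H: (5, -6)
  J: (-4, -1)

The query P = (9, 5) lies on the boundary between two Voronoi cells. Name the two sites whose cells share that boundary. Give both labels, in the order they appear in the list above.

B and D

Squared distances from P to each site:
|PA|² = 4 + 169 = 173
|PB|² = 9 + 49 = 58
|PC|² = 0 + 100 = 100
|PD|² = 49 + 9 = 58
|PE|² = 121 + 64 = 185
|PF|² = 36 + 81 = 117
|PG|² = 196 + 9 = 205
|PH|² = 16 + 121 = 137
|PJ|² = 169 + 36 = 205
P is equidistant from B and D (both at squared distance 58), and every other site is strictly farther — so P lies on the B–D Voronoi edge.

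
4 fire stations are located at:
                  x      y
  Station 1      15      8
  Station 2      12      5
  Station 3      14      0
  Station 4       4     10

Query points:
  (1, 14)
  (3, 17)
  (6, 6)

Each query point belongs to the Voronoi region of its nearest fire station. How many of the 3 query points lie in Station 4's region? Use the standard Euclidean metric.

3

(1, 14) — d² to each: Station 1:232, Station 2:202, Station 3:365, Station 4:25 → nearest is Station 4
(3, 17) — d² to each: Station 1:225, Station 2:225, Station 3:410, Station 4:50 → nearest is Station 4
(6, 6) — d² to each: Station 1:85, Station 2:37, Station 3:100, Station 4:20 → nearest is Station 4
3 of the 3 points have Station 4 as nearest.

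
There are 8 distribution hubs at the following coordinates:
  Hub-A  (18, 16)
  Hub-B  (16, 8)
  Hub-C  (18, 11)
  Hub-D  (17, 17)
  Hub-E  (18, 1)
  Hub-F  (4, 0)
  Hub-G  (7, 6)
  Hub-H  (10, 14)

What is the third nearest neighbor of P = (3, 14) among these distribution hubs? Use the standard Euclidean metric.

Compare squared distances (the ordering matches that of the actual distances):
d²(P, Hub-A) = (3−18)² + (14−16)² = 225 + 4 = 229
d²(P, Hub-B) = (3−16)² + (14−8)² = 169 + 36 = 205
d²(P, Hub-C) = (3−18)² + (14−11)² = 225 + 9 = 234
d²(P, Hub-D) = (3−17)² + (14−17)² = 196 + 9 = 205
d²(P, Hub-E) = (3−18)² + (14−1)² = 225 + 169 = 394
d²(P, Hub-F) = (3−4)² + (14−0)² = 1 + 196 = 197
d²(P, Hub-G) = (3−7)² + (14−6)² = 16 + 64 = 80
d²(P, Hub-H) = (3−10)² + (14−14)² = 49 + 0 = 49
Sorted ascending: Hub-H, Hub-G, Hub-F, Hub-B, … — the third-nearest is Hub-F.

Hub-F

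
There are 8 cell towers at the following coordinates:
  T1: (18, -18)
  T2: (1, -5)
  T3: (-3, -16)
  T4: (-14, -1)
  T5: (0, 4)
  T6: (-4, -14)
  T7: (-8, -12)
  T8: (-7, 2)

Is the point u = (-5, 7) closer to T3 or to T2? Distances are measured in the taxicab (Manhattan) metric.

d(u,T3) = |-5−(-3)| + |7−(-16)| = 2 + 23 = 25
d(u,T2) = |-5−1| + |7−(-5)| = 6 + 12 = 18
25 > 18, so T2 is closer.

T2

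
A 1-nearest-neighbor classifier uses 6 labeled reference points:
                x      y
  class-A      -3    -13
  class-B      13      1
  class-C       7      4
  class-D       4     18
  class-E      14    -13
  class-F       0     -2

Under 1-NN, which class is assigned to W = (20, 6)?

Compare squared distances (the ordering matches that of the actual distances):
d²(W, class-A) = 529 + 361 = 890
d²(W, class-B) = 49 + 25 = 74
d²(W, class-C) = 169 + 4 = 173
d²(W, class-D) = 256 + 144 = 400
d²(W, class-E) = 36 + 361 = 397
d²(W, class-F) = 400 + 64 = 464
The smallest is to class-B, so W lies in the Voronoi region of class-B.

class-B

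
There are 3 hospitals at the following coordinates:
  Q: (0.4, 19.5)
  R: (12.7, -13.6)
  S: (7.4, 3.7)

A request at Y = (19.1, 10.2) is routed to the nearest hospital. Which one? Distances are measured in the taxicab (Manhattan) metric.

d(Y,Q) = |19.1−0.4| + |10.2−19.5| = 18.7 + 9.3 = 28
d(Y,R) = |19.1−12.7| + |10.2−(-13.6)| = 6.4 + 23.8 = 30.2
d(Y,S) = |19.1−7.4| + |10.2−3.7| = 11.7 + 6.5 = 18.2
Minimum is at S.

S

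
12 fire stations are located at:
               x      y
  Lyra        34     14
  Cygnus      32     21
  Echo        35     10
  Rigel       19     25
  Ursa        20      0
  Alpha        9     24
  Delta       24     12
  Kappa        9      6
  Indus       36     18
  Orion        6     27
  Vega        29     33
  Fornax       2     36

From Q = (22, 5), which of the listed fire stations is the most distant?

Since √ is increasing, it suffices to compare squared distances:
d²(Q, Lyra) = (22−34)² + (5−14)² = 144 + 81 = 225
d²(Q, Cygnus) = (22−32)² + (5−21)² = 100 + 256 = 356
d²(Q, Echo) = (22−35)² + (5−10)² = 169 + 25 = 194
d²(Q, Rigel) = (22−19)² + (5−25)² = 9 + 400 = 409
d²(Q, Ursa) = (22−20)² + (5−0)² = 4 + 25 = 29
d²(Q, Alpha) = (22−9)² + (5−24)² = 169 + 361 = 530
d²(Q, Delta) = (22−24)² + (5−12)² = 4 + 49 = 53
d²(Q, Kappa) = (22−9)² + (5−6)² = 169 + 1 = 170
d²(Q, Indus) = (22−36)² + (5−18)² = 196 + 169 = 365
d²(Q, Orion) = (22−6)² + (5−27)² = 256 + 484 = 740
d²(Q, Vega) = (22−29)² + (5−33)² = 49 + 784 = 833
d²(Q, Fornax) = (22−2)² + (5−36)² = 400 + 961 = 1361
The largest is to Fornax.

Fornax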